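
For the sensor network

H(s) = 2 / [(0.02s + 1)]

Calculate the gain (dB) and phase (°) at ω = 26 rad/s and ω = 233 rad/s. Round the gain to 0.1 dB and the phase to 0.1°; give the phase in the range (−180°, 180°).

At ω = 26 rad/s:
pole (1 + j26·0.02) = 1 + j0.52 → |·| ≈ 1.1271, ∠ ≈ 27.47°
|H| = 2 · 1 / (1.1271) ≈ 1.7745
Gain = 20 log₁₀(1.7745) ≈ 4.98 dB
∠H = (0°) − (27.47°) = -27.47°

At ω = 233 rad/s:
pole (1 + j233·0.02) = 1 + j4.66 → |·| ≈ 4.7661, ∠ ≈ 77.89°
|H| = 2 · 1 / (4.7661) ≈ 0.41963
Gain = 20 log₁₀(0.41963) ≈ -7.54 dB
∠H = (0°) − (77.89°) = -77.89°

ω = 26: 5.0 dB, -27.5°; ω = 233: -7.5 dB, -77.9°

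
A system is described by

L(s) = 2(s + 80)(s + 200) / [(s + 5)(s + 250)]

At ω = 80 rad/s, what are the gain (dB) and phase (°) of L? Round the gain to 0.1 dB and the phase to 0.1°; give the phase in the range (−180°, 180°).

7.3 dB, -37.4°

At s = jω = j80:
zero (s+80): 80 + j80 → |·| = √(80²+80²) = √12800 ≈ 113.14, ∠ = arctan(80/80) ≈ 45.00°
zero (s+200): 200 + j80 → |·| = √(200²+80²) = √46400 ≈ 215.41, ∠ = arctan(80/200) ≈ 21.80°
pole (s+5): 5 + j80 → |·| = √(5²+80²) = √6425 ≈ 80.156, ∠ = arctan(80/5) ≈ 86.42°
pole (s+250): 250 + j80 → |·| = √(250²+80²) = √68900 ≈ 262.49, ∠ = arctan(80/250) ≈ 17.74°
|L| = 2 · 24371 / 21040 ≈ 2.3166
Gain = 20 log₁₀(2.3166) ≈ 7.30 dB
∠L = 66.80° − 104.16° = -37.36°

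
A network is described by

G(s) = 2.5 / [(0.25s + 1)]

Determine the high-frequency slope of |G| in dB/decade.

Each pole contributes −20 dB/decade at high frequency; each zero contributes +20 dB/decade.
Net: 0 zero(s) − 1 pole(s) → -20 dB/decade.

-20 dB/decade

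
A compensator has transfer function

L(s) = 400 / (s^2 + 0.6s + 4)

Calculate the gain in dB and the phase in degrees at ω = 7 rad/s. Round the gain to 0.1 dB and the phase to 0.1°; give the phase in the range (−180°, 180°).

18.9 dB, -174.7°

At s = jω = j7:
quadratic: (j7)² + 0.6·j7 + 4 = -45 + j4.2 → |·| ≈ 45.196, ∠ ≈ 174.67°
|L| = 400 / 45.196 ≈ 8.8503
Gain = 20 log₁₀(8.8503) ≈ 18.94 dB
∠L = 0.00° − 174.67° = -174.67°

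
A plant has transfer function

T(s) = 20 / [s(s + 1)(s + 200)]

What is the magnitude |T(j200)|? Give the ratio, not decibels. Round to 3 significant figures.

At s = jω = j200:
pole (s+1): 1 + j200 → |·| = √(1²+200²) = √40001 ≈ 200, ∠ = arctan(200/1) ≈ 89.71°
pole (s+200): 200 + j200 → |·| = √(200²+200²) = √80000 ≈ 282.84, ∠ = arctan(200/200) ≈ 45.00°
pole at origin: |s| = 200, ∠ = 90.00° (in denominator)
|T| = 20 / 1.1314e+07 ≈ 1.7677e-06

1.77e-06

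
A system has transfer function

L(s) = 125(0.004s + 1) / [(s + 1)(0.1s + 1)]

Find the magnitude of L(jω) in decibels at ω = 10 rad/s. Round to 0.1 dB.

At ω = 10 rad/s:
zero (1 + j10·0.004) = 1 + j0.04 → |·| ≈ 1.0008, ∠ ≈ 2.29°
pole (1 + j10·1) = 1 + j10 → |·| ≈ 10.05, ∠ ≈ 84.29°
pole (1 + j10·0.1) = 1 + j1 → |·| ≈ 1.4142, ∠ ≈ 45.00°
|L| = 125 · 1.0008 / (10.05 · 1.4142) ≈ 8.802
Gain = 20 log₁₀(8.802) ≈ 18.89 dB

18.9 dB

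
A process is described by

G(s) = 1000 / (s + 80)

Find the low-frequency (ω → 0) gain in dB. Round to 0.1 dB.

G(0) = 1000 / (80) = 12.5
20 log₁₀(12.5) ≈ 21.94 dB

21.9 dB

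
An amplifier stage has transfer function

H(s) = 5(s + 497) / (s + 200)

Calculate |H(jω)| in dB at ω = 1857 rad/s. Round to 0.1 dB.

At s = jω = j1857:
zero (s+497): 497 + j1857 → |·| = √(497²+1857²) = √3695458 ≈ 1922.4, ∠ = arctan(1857/497) ≈ 75.02°
pole (s+200): 200 + j1857 → |·| = √(200²+1857²) = √3488449 ≈ 1867.7, ∠ = arctan(1857/200) ≈ 83.85°
|H| = 5 · 1922.4 / 1867.7 ≈ 5.1464
Gain = 20 log₁₀(5.1464) ≈ 14.23 dB

14.2 dB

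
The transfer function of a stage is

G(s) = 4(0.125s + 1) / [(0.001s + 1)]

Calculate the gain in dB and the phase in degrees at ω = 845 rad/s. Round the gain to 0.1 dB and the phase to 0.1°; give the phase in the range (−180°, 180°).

At ω = 845 rad/s:
zero (1 + j845·0.125) = 1 + j105.625 → |·| ≈ 105.63, ∠ ≈ 89.46°
pole (1 + j845·0.001) = 1 + j0.845 → |·| ≈ 1.3092, ∠ ≈ 40.20°
|G| = 4 · 105.63 / (1.3092) ≈ 322.73
Gain = 20 log₁₀(322.73) ≈ 50.18 dB
∠G = (89.46°) − (40.20°) = 49.26°

50.2 dB, 49.3°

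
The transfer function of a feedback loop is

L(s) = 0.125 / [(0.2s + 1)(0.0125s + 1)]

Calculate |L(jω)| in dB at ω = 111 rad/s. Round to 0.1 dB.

-49.7 dB

At ω = 111 rad/s:
pole (1 + j111·0.2) = 1 + j22.2 → |·| ≈ 22.223, ∠ ≈ 87.42°
pole (1 + j111·0.0125) = 1 + j1.3875 → |·| ≈ 1.7103, ∠ ≈ 54.22°
|L| = 0.125 · 1 / (22.223 · 1.7103) ≈ 0.0032888
Gain = 20 log₁₀(0.0032888) ≈ -49.66 dB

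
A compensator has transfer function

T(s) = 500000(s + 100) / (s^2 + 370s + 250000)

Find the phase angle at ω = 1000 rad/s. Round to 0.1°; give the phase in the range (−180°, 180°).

At s = jω = j1000:
zero (s+100): 100 + j1000 → |·| = √(100²+1000²) = √1010000 ≈ 1005, ∠ = arctan(1000/100) ≈ 84.29°
quadratic: (j1000)² + 370·j1000 + 250000 = -750000 + j370000 → |·| ≈ 8.363e+05, ∠ ≈ 153.74°
∠T = 84.29° − 153.74° = -69.45°

-69.5°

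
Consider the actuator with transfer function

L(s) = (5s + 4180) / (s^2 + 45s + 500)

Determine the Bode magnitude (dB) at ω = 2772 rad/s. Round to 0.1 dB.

-54.5 dB

Substitute s = j2772:
Numerator: 5(j2772) + 4180 = 4180 + j13860
Denominator: (j2772)^2 + 45(j2772) + 500 = -7683484 + j124740
|N| = √(4180² + 13860²) ≈ 14477, ∠N ≈ 73.22°
|D| = √(7683484² + 124740²) ≈ 7.6845e+06, ∠D ≈ 179.07°
|L| = 14477 / 7.6845e+06 ≈ 0.0018839
Gain = 20 log₁₀(0.0018839) ≈ -54.50 dB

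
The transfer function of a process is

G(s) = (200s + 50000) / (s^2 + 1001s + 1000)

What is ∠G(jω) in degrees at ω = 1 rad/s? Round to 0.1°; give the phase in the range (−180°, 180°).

Substitute s = j1:
Numerator: 200(j1) + 50000 = 50000 + j200
Denominator: (j1)^2 + 1001(j1) + 1000 = 999 + j1001
|N| = √(50000² + 200²) ≈ 50000, ∠N ≈ 0.23°
|D| = √(999² + 1001²) ≈ 1414.2, ∠D ≈ 45.06°
∠G = 0.23° − 45.06° = -44.83°

-44.8°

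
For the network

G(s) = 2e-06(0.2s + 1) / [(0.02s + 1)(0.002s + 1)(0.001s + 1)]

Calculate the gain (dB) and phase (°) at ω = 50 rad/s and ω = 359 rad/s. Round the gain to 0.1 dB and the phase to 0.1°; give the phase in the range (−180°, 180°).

ω = 50: -97.0 dB, 30.7°; ω = 359: -96.4 dB, -48.3°

At ω = 50 rad/s:
zero (1 + j50·0.2) = 1 + j10 → |·| ≈ 10.05, ∠ ≈ 84.29°
pole (1 + j50·0.02) = 1 + j1 → |·| ≈ 1.4142, ∠ ≈ 45.00°
pole (1 + j50·0.002) = 1 + j0.1 → |·| ≈ 1.005, ∠ ≈ 5.71°
pole (1 + j50·0.001) = 1 + j0.05 → |·| ≈ 1.0012, ∠ ≈ 2.86°
|G| = 2e-06 · 10.05 / (1.4142 · 1.005 · 1.0012) ≈ 1.4125e-05
Gain = 20 log₁₀(1.4125e-05) ≈ -97.00 dB
∠G = (84.29°) − (45.00° + 5.71° + 2.86°) = 30.72°

At ω = 359 rad/s:
zero (1 + j359·0.2) = 1 + j71.8 → |·| ≈ 71.807, ∠ ≈ 89.20°
pole (1 + j359·0.02) = 1 + j7.18 → |·| ≈ 7.2493, ∠ ≈ 82.07°
pole (1 + j359·0.002) = 1 + j0.718 → |·| ≈ 1.2311, ∠ ≈ 35.68°
pole (1 + j359·0.001) = 1 + j0.359 → |·| ≈ 1.0625, ∠ ≈ 19.75°
|G| = 2e-06 · 71.807 / (7.2493 · 1.2311 · 1.0625) ≈ 1.5145e-05
Gain = 20 log₁₀(1.5145e-05) ≈ -96.39 dB
∠G = (89.20°) − (82.07° + 35.68° + 19.75°) = -48.30°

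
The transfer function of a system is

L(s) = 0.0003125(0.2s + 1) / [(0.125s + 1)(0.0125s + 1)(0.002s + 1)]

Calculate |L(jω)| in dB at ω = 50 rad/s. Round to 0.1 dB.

-67.6 dB

At ω = 50 rad/s:
zero (1 + j50·0.2) = 1 + j10 → |·| ≈ 10.05, ∠ ≈ 84.29°
pole (1 + j50·0.125) = 1 + j6.25 → |·| ≈ 6.3295, ∠ ≈ 80.91°
pole (1 + j50·0.0125) = 1 + j0.625 → |·| ≈ 1.1792, ∠ ≈ 32.01°
pole (1 + j50·0.002) = 1 + j0.1 → |·| ≈ 1.005, ∠ ≈ 5.71°
|L| = 0.0003125 · 10.05 / (6.3295 · 1.1792 · 1.005) ≈ 0.00041869
Gain = 20 log₁₀(0.00041869) ≈ -67.56 dB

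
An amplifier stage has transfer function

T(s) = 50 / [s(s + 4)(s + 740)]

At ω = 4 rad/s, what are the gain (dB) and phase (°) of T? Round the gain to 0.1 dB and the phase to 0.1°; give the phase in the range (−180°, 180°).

At s = jω = j4:
pole (s+4): 4 + j4 → |·| = √(4²+4²) = √32 ≈ 5.6569, ∠ = arctan(4/4) ≈ 45.00°
pole (s+740): 740 + j4 → |·| = √(740²+4²) = √547616 ≈ 740.01, ∠ = arctan(4/740) ≈ 0.31°
pole at origin: |s| = 4, ∠ = 90.00° (in denominator)
|T| = 50 / 16745 ≈ 0.002986
Gain = 20 log₁₀(0.002986) ≈ -50.50 dB
∠T = 0.00° − 135.31° = -135.31°

-50.5 dB, -135.3°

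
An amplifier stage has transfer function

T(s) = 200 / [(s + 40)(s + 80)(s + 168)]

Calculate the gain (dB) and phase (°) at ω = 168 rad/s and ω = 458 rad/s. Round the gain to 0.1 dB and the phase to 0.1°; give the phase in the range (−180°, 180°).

ω = 168: -91.6 dB, 173.9°; ω = 458: -114.3 dB, 125.0°

At s = jω = j168:
pole (s+40): 40 + j168 → |·| = √(40²+168²) = √29824 ≈ 172.7, ∠ = arctan(168/40) ≈ 76.61°
pole (s+80): 80 + j168 → |·| = √(80²+168²) = √34624 ≈ 186.08, ∠ = arctan(168/80) ≈ 64.54°
pole (s+168): 168 + j168 → |·| = √(168²+168²) = √56448 ≈ 237.59, ∠ = arctan(168/168) ≈ 45.00°
|T| = 200 / 7.6352e+06 ≈ 2.6194e-05
Gain = 20 log₁₀(2.6194e-05) ≈ -91.64 dB
∠T = 0.00° − 186.15° = -186.15° ≡ 173.85° (principal value)

At s = jω = j458:
pole (s+40): 40 + j458 → |·| = √(40²+458²) = √211364 ≈ 459.74, ∠ = arctan(458/40) ≈ 85.01°
pole (s+80): 80 + j458 → |·| = √(80²+458²) = √216164 ≈ 464.93, ∠ = arctan(458/80) ≈ 80.09°
pole (s+168): 168 + j458 → |·| = √(168²+458²) = √237988 ≈ 487.84, ∠ = arctan(458/168) ≈ 69.86°
|T| = 200 / 1.0427e+08 ≈ 1.9181e-06
Gain = 20 log₁₀(1.9181e-06) ≈ -114.34 dB
∠T = 0.00° − 234.96° = -234.96° ≡ 125.04° (principal value)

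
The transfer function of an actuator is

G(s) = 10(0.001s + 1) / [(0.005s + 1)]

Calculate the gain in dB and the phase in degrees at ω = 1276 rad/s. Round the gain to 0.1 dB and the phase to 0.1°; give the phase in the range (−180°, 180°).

At ω = 1276 rad/s:
zero (1 + j1276·0.001) = 1 + j1.276 → |·| ≈ 1.6212, ∠ ≈ 51.91°
pole (1 + j1276·0.005) = 1 + j6.38 → |·| ≈ 6.4579, ∠ ≈ 81.09°
|G| = 10 · 1.6212 / (6.4579) ≈ 2.5104
Gain = 20 log₁₀(2.5104) ≈ 7.99 dB
∠G = (51.91°) − (81.09°) = -29.18°

8.0 dB, -29.2°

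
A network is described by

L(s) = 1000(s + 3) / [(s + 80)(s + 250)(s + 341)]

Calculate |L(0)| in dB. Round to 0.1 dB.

-67.1 dB

L(0) = 1000·3 / (80·250·341) ≈ 0.00043988
20 log₁₀(0.00043988) ≈ -67.13 dB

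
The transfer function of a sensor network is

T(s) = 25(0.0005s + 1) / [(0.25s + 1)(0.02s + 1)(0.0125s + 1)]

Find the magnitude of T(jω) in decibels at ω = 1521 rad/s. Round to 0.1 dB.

-76.9 dB

At ω = 1521 rad/s:
zero (1 + j1521·0.0005) = 1 + j0.7605 → |·| ≈ 1.2563, ∠ ≈ 37.25°
pole (1 + j1521·0.25) = 1 + j380.25 → |·| ≈ 380.25, ∠ ≈ 89.85°
pole (1 + j1521·0.02) = 1 + j30.42 → |·| ≈ 30.436, ∠ ≈ 88.12°
pole (1 + j1521·0.0125) = 1 + j19.0125 → |·| ≈ 19.039, ∠ ≈ 86.99°
|T| = 25 · 1.2563 / (380.25 · 30.436 · 19.039) ≈ 0.00014254
Gain = 20 log₁₀(0.00014254) ≈ -76.92 dB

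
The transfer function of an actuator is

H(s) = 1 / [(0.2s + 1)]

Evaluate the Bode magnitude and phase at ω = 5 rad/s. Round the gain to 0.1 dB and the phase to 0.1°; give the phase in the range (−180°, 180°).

At ω = 5 rad/s:
pole (1 + j5·0.2) = 1 + j1 → |·| ≈ 1.4142, ∠ ≈ 45.00°
|H| = 1 · 1 / (1.4142) ≈ 0.70711
Gain = 20 log₁₀(0.70711) ≈ -3.01 dB
∠H = (0°) − (45.00°) = -45.00°

-3.0 dB, -45.0°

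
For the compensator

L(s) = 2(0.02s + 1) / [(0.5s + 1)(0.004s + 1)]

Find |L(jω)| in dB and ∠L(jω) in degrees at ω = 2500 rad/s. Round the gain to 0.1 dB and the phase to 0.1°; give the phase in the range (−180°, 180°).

-42.0 dB, -85.4°

At ω = 2500 rad/s:
zero (1 + j2500·0.02) = 1 + j50 → |·| ≈ 50.01, ∠ ≈ 88.85°
pole (1 + j2500·0.5) = 1 + j1250 → |·| ≈ 1250, ∠ ≈ 89.95°
pole (1 + j2500·0.004) = 1 + j10 → |·| ≈ 10.05, ∠ ≈ 84.29°
|L| = 2 · 50.01 / (1250 · 10.05) ≈ 0.0079618
Gain = 20 log₁₀(0.0079618) ≈ -41.98 dB
∠L = (88.85°) − (89.95° + 84.29°) = -85.39°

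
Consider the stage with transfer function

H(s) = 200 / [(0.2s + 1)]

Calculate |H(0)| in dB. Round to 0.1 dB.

H(0) = 200 · 1 / 1 = 200
20 log₁₀(200) ≈ 46.02 dB

46.0 dB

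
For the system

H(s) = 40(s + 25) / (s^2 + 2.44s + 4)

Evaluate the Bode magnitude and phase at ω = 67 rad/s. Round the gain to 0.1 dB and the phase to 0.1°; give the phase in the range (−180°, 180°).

At s = jω = j67:
zero (s+25): 25 + j67 → |·| = √(25²+67²) = √5114 ≈ 71.512, ∠ = arctan(67/25) ≈ 69.54°
quadratic: (j67)² + 2.44·j67 + 4 = -4485 + j163.48 → |·| ≈ 4488, ∠ ≈ 177.91°
|H| = 40 · 71.512 / 4488 ≈ 0.63736
Gain = 20 log₁₀(0.63736) ≈ -3.91 dB
∠H = 69.54° − 177.91° = -108.37°

-3.9 dB, -108.4°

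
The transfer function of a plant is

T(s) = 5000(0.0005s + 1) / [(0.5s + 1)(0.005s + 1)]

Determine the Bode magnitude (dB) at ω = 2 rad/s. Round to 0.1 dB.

At ω = 2 rad/s:
zero (1 + j2·0.0005) = 1 + j0.001 → |·| ≈ 1, ∠ ≈ 0.06°
pole (1 + j2·0.5) = 1 + j1 → |·| ≈ 1.4142, ∠ ≈ 45.00°
pole (1 + j2·0.005) = 1 + j0.01 → |·| ≈ 1, ∠ ≈ 0.57°
|T| = 5000 · 1 / (1.4142 · 1) ≈ 3535.6
Gain = 20 log₁₀(3535.6) ≈ 70.97 dB

71.0 dB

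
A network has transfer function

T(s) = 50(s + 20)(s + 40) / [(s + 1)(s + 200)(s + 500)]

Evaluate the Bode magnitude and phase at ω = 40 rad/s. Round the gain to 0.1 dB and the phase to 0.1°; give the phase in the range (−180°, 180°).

-30.2 dB, 4.0°

At s = jω = j40:
zero (s+20): 20 + j40 → |·| = √(20²+40²) = √2000 ≈ 44.721, ∠ = arctan(40/20) ≈ 63.43°
zero (s+40): 40 + j40 → |·| = √(40²+40²) = √3200 ≈ 56.569, ∠ = arctan(40/40) ≈ 45.00°
pole (s+1): 1 + j40 → |·| = √(1²+40²) = √1601 ≈ 40.012, ∠ = arctan(40/1) ≈ 88.57°
pole (s+200): 200 + j40 → |·| = √(200²+40²) = √41600 ≈ 203.96, ∠ = arctan(40/200) ≈ 11.31°
pole (s+500): 500 + j40 → |·| = √(500²+40²) = √251600 ≈ 501.6, ∠ = arctan(40/500) ≈ 4.57°
|T| = 50 · 2529.8 / 4.0935e+06 ≈ 0.0309
Gain = 20 log₁₀(0.0309) ≈ -30.20 dB
∠T = 108.43° − 104.45° = 3.98°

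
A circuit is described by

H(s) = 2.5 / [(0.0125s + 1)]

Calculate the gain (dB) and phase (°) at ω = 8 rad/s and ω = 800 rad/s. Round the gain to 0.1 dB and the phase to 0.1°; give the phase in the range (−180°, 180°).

ω = 8: 7.9 dB, -5.7°; ω = 800: -12.1 dB, -84.3°

At ω = 8 rad/s:
pole (1 + j8·0.0125) = 1 + j0.1 → |·| ≈ 1.005, ∠ ≈ 5.71°
|H| = 2.5 · 1 / (1.005) ≈ 2.4876
Gain = 20 log₁₀(2.4876) ≈ 7.92 dB
∠H = (0°) − (5.71°) = -5.71°

At ω = 800 rad/s:
pole (1 + j800·0.0125) = 1 + j10 → |·| ≈ 10.05, ∠ ≈ 84.29°
|H| = 2.5 · 1 / (10.05) ≈ 0.24876
Gain = 20 log₁₀(0.24876) ≈ -12.08 dB
∠H = (0°) − (84.29°) = -84.29°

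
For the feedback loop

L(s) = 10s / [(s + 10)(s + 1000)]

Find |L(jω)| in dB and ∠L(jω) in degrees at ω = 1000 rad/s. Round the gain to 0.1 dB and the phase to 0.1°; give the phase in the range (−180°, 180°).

At s = jω = j1000:
zero at origin: s = j1000 → |·| = 1000, ∠ = 90.00°
pole (s+10): 10 + j1000 → |·| = √(10²+1000²) = √1000100 ≈ 1000, ∠ = arctan(1000/10) ≈ 89.43°
pole (s+1000): 1000 + j1000 → |·| = √(1000²+1000²) = √2000000 ≈ 1414.2, ∠ = arctan(1000/1000) ≈ 45.00°
|L| = 10 · 1000 / 1.4142e+06 ≈ 0.0070711
Gain = 20 log₁₀(0.0070711) ≈ -43.01 dB
∠L = 90.00° − 134.43° = -44.43°

-43.0 dB, -44.4°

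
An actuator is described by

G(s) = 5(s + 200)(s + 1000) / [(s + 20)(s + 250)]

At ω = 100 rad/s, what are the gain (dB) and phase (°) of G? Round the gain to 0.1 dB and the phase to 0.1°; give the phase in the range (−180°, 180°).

32.2 dB, -68.2°

At s = jω = j100:
zero (s+200): 200 + j100 → |·| = √(200²+100²) = √50000 ≈ 223.61, ∠ = arctan(100/200) ≈ 26.57°
zero (s+1000): 1000 + j100 → |·| = √(1000²+100²) = √1010000 ≈ 1005, ∠ = arctan(100/1000) ≈ 5.71°
pole (s+20): 20 + j100 → |·| = √(20²+100²) = √10400 ≈ 101.98, ∠ = arctan(100/20) ≈ 78.69°
pole (s+250): 250 + j100 → |·| = √(250²+100²) = √72500 ≈ 269.26, ∠ = arctan(100/250) ≈ 21.80°
|G| = 5 · 2.2473e+05 / 27459 ≈ 40.921
Gain = 20 log₁₀(40.921) ≈ 32.24 dB
∠G = 32.28° − 100.49° = -68.21°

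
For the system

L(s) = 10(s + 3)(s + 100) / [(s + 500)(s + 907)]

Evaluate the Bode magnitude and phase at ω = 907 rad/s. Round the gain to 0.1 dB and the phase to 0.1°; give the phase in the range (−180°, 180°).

At s = jω = j907:
zero (s+3): 3 + j907 → |·| = √(3²+907²) = √822658 ≈ 907, ∠ = arctan(907/3) ≈ 89.81°
zero (s+100): 100 + j907 → |·| = √(100²+907²) = √832649 ≈ 912.5, ∠ = arctan(907/100) ≈ 83.71°
pole (s+500): 500 + j907 → |·| = √(500²+907²) = √1072649 ≈ 1035.7, ∠ = arctan(907/500) ≈ 61.13°
pole (s+907): 907 + j907 → |·| = √(907²+907²) = √1645298 ≈ 1282.7, ∠ = arctan(907/907) ≈ 45.00°
|L| = 10 · 8.2764e+05 / 1.3285e+06 ≈ 6.2299
Gain = 20 log₁₀(6.2299) ≈ 15.89 dB
∠L = 173.52° − 106.13° = 67.39°

15.9 dB, 67.4°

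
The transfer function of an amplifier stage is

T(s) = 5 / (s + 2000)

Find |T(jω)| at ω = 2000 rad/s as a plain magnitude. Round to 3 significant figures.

0.00177

At s = jω = j2000:
pole (s+2000): 2000 + j2000 → |·| = √(2000²+2000²) = √8000000 ≈ 2828.4, ∠ = arctan(2000/2000) ≈ 45.00°
|T| = 5 / 2828.4 ≈ 0.0017678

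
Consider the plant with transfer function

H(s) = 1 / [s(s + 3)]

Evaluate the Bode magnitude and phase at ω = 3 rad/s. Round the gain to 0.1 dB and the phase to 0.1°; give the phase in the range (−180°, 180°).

At s = jω = j3:
pole (s+3): 3 + j3 → |·| = √(3²+3²) = √18 ≈ 4.2426, ∠ = arctan(3/3) ≈ 45.00°
pole at origin: |s| = 3, ∠ = 90.00° (in denominator)
|H| = 1 / 12.728 ≈ 0.078567
Gain = 20 log₁₀(0.078567) ≈ -22.10 dB
∠H = 0.00° − 135.00° = -135.00°

-22.1 dB, -135.0°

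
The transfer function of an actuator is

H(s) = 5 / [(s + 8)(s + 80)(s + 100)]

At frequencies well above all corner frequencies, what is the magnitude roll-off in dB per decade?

Each pole contributes −20 dB/decade at high frequency; each zero contributes +20 dB/decade.
Net: 0 zero(s) − 3 pole(s) → -60 dB/decade.

-60 dB/decade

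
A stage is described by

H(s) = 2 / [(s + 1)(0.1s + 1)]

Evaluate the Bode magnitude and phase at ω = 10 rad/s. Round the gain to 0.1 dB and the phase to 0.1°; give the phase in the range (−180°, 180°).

-17.0 dB, -129.3°

At ω = 10 rad/s:
pole (1 + j10·1) = 1 + j10 → |·| ≈ 10.05, ∠ ≈ 84.29°
pole (1 + j10·0.1) = 1 + j1 → |·| ≈ 1.4142, ∠ ≈ 45.00°
|H| = 2 · 1 / (10.05 · 1.4142) ≈ 0.14072
Gain = 20 log₁₀(0.14072) ≈ -17.03 dB
∠H = (0°) − (84.29° + 45.00°) = -129.29°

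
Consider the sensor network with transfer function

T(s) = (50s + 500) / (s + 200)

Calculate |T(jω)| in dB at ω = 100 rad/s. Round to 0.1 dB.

27.0 dB

Substitute s = j100:
Numerator: 50(j100) + 500 = 500 + j5000
Denominator: (j100) + 200 = 200 + j100
|N| = √(500² + 5000²) ≈ 5024.9, ∠N ≈ 84.29°
|D| = √(200² + 100²) ≈ 223.61, ∠D ≈ 26.57°
|T| = 5024.9 / 223.61 ≈ 22.472
Gain = 20 log₁₀(22.472) ≈ 27.03 dB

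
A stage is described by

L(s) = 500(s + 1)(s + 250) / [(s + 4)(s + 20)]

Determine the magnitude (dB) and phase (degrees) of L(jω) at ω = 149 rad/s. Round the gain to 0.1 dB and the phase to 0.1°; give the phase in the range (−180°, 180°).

59.7 dB, -50.4°

At s = jω = j149:
zero (s+1): 1 + j149 → |·| = √(1²+149²) = √22202 ≈ 149, ∠ = arctan(149/1) ≈ 89.62°
zero (s+250): 250 + j149 → |·| = √(250²+149²) = √84701 ≈ 291.03, ∠ = arctan(149/250) ≈ 30.79°
pole (s+4): 4 + j149 → |·| = √(4²+149²) = √22217 ≈ 149.05, ∠ = arctan(149/4) ≈ 88.46°
pole (s+20): 20 + j149 → |·| = √(20²+149²) = √22601 ≈ 150.34, ∠ = arctan(149/20) ≈ 82.35°
|L| = 500 · 43363 / 22408 ≈ 967.58
Gain = 20 log₁₀(967.58) ≈ 59.71 dB
∠L = 120.41° − 170.81° = -50.40°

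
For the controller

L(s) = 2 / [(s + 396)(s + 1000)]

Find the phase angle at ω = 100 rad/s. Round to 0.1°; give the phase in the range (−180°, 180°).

-19.9°

At s = jω = j100:
pole (s+396): 396 + j100 → |·| = √(396²+100²) = √166816 ≈ 408.43, ∠ = arctan(100/396) ≈ 14.17°
pole (s+1000): 1000 + j100 → |·| = √(1000²+100²) = √1010000 ≈ 1005, ∠ = arctan(100/1000) ≈ 5.71°
∠L = 0.00° − 19.88° = -19.88°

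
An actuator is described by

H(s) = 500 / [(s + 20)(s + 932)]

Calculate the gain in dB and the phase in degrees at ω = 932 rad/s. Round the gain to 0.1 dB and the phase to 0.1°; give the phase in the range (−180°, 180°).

-67.8 dB, -133.8°

At s = jω = j932:
pole (s+20): 20 + j932 → |·| = √(20²+932²) = √869024 ≈ 932.21, ∠ = arctan(932/20) ≈ 88.77°
pole (s+932): 932 + j932 → |·| = √(932²+932²) = √1737248 ≈ 1318, ∠ = arctan(932/932) ≈ 45.00°
|H| = 500 / 1.2287e+06 ≈ 0.00040693
Gain = 20 log₁₀(0.00040693) ≈ -67.81 dB
∠H = 0.00° − 133.77° = -133.77°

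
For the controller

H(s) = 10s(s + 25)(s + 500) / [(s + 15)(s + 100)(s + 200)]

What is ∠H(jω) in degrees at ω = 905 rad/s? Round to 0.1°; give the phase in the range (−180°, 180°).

At s = jω = j905:
zero (s+25): 25 + j905 → |·| = √(25²+905²) = √819650 ≈ 905.35, ∠ = arctan(905/25) ≈ 88.42°
zero (s+500): 500 + j905 → |·| = √(500²+905²) = √1069025 ≈ 1033.9, ∠ = arctan(905/500) ≈ 61.08°
zero at origin: s = j905 → |·| = 905, ∠ = 90.00°
pole (s+15): 15 + j905 → |·| = √(15²+905²) = √819250 ≈ 905.12, ∠ = arctan(905/15) ≈ 89.05°
pole (s+100): 100 + j905 → |·| = √(100²+905²) = √829025 ≈ 910.51, ∠ = arctan(905/100) ≈ 83.69°
pole (s+200): 200 + j905 → |·| = √(200²+905²) = √859025 ≈ 926.84, ∠ = arctan(905/200) ≈ 77.54°
∠H = 239.50° − 250.28° = -10.78°

-10.8°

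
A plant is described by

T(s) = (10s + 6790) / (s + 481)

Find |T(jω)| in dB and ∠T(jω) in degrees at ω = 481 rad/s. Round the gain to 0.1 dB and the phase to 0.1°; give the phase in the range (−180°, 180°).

Substitute s = j481:
Numerator: 10(j481) + 6790 = 6790 + j4810
Denominator: (j481) + 481 = 481 + j481
|N| = √(6790² + 4810²) ≈ 8321.1, ∠N ≈ 35.31°
|D| = √(481² + 481²) ≈ 680.24, ∠D ≈ 45.00°
|T| = 8321.1 / 680.24 ≈ 12.233
Gain = 20 log₁₀(12.233) ≈ 21.75 dB
∠T = 35.31° − 45.00° = -9.69°

21.8 dB, -9.7°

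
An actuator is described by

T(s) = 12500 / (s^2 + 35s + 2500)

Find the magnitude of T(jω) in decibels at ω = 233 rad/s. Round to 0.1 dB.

-12.5 dB

At s = jω = j233:
quadratic: (j233)² + 35·j233 + 2500 = -51789 + j8155 → |·| ≈ 52427, ∠ ≈ 171.05°
|T| = 12500 / 52427 ≈ 0.23843
Gain = 20 log₁₀(0.23843) ≈ -12.45 dB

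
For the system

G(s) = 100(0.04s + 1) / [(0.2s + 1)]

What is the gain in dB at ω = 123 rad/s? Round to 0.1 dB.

At ω = 123 rad/s:
zero (1 + j123·0.04) = 1 + j4.92 → |·| ≈ 5.0206, ∠ ≈ 78.51°
pole (1 + j123·0.2) = 1 + j24.6 → |·| ≈ 24.62, ∠ ≈ 87.67°
|G| = 100 · 5.0206 / (24.62) ≈ 20.392
Gain = 20 log₁₀(20.392) ≈ 26.19 dB

26.2 dB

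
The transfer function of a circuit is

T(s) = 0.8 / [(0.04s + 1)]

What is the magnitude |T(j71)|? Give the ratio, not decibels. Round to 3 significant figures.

At ω = 71 rad/s:
pole (1 + j71·0.04) = 1 + j2.84 → |·| ≈ 3.0109, ∠ ≈ 70.60°
|T| = 0.8 · 1 / (3.0109) ≈ 0.2657

0.266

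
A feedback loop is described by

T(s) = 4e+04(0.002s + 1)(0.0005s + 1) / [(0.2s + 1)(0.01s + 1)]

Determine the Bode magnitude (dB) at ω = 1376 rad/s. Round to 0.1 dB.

31.5 dB

At ω = 1376 rad/s:
zero (1 + j1376·0.002) = 1 + j2.752 → |·| ≈ 2.9281, ∠ ≈ 70.03°
zero (1 + j1376·0.0005) = 1 + j0.688 → |·| ≈ 1.2138, ∠ ≈ 34.53°
pole (1 + j1376·0.2) = 1 + j275.2 → |·| ≈ 275.2, ∠ ≈ 89.79°
pole (1 + j1376·0.01) = 1 + j13.76 → |·| ≈ 13.796, ∠ ≈ 85.84°
|T| = 4e+04 · 2.9281 · 1.2138 / (275.2 · 13.796) ≈ 37.445
Gain = 20 log₁₀(37.445) ≈ 31.47 dB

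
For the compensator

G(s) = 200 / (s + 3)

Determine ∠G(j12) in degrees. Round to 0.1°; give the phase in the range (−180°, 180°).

Substitute s = j12:
Numerator: 200 = 200 + j0
Denominator: (j12) + 3 = 3 + j12
|N| = √(200² + 0²) ≈ 200, ∠N ≈ 0.00°
|D| = √(3² + 12²) ≈ 12.369, ∠D ≈ 75.96°
∠G = 0.00° − 75.96° = -75.96°

-76.0°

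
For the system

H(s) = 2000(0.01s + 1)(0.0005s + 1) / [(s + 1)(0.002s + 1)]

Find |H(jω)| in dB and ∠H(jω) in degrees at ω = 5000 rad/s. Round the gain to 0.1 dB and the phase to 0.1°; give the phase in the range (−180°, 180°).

At ω = 5000 rad/s:
zero (1 + j5000·0.01) = 1 + j50 → |·| ≈ 50.01, ∠ ≈ 88.85°
zero (1 + j5000·0.0005) = 1 + j2.5 → |·| ≈ 2.6926, ∠ ≈ 68.20°
pole (1 + j5000·1) = 1 + j5000 → |·| ≈ 5000, ∠ ≈ 89.99°
pole (1 + j5000·0.002) = 1 + j10 → |·| ≈ 10.05, ∠ ≈ 84.29°
|H| = 2000 · 50.01 · 2.6926 / (5000 · 10.05) ≈ 5.3595
Gain = 20 log₁₀(5.3595) ≈ 14.58 dB
∠H = (88.85° + 68.20°) − (89.99° + 84.29°) = -17.23°

14.6 dB, -17.2°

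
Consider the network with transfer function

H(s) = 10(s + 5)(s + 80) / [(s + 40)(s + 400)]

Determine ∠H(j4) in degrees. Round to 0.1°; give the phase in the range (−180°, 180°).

35.2°

At s = jω = j4:
zero (s+5): 5 + j4 → |·| = √(5²+4²) = √41 ≈ 6.4031, ∠ = arctan(4/5) ≈ 38.66°
zero (s+80): 80 + j4 → |·| = √(80²+4²) = √6416 ≈ 80.1, ∠ = arctan(4/80) ≈ 2.86°
pole (s+40): 40 + j4 → |·| = √(40²+4²) = √1616 ≈ 40.2, ∠ = arctan(4/40) ≈ 5.71°
pole (s+400): 400 + j4 → |·| = √(400²+4²) = √160016 ≈ 400.02, ∠ = arctan(4/400) ≈ 0.57°
∠H = 41.52° − 6.28° = 35.24°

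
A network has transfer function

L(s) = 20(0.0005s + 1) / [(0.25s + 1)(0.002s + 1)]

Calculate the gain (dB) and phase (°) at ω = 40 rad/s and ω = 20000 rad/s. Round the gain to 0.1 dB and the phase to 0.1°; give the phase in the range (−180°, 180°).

ω = 40: 6.0 dB, -87.7°; ω = 20000: -60.0 dB, -94.3°

At ω = 40 rad/s:
zero (1 + j40·0.0005) = 1 + j0.02 → |·| ≈ 1.0002, ∠ ≈ 1.15°
pole (1 + j40·0.25) = 1 + j10 → |·| ≈ 10.05, ∠ ≈ 84.29°
pole (1 + j40·0.002) = 1 + j0.08 → |·| ≈ 1.0032, ∠ ≈ 4.57°
|L| = 20 · 1.0002 / (10.05 · 1.0032) ≈ 1.9841
Gain = 20 log₁₀(1.9841) ≈ 5.95 dB
∠L = (1.15°) − (84.29° + 4.57°) = -87.71°

At ω = 20000 rad/s:
zero (1 + j20000·0.0005) = 1 + j10 → |·| ≈ 10.05, ∠ ≈ 84.29°
pole (1 + j20000·0.25) = 1 + j5000 → |·| ≈ 5000, ∠ ≈ 89.99°
pole (1 + j20000·0.002) = 1 + j40 → |·| ≈ 40.012, ∠ ≈ 88.57°
|L| = 20 · 10.05 / (5000 · 40.012) ≈ 0.0010047
Gain = 20 log₁₀(0.0010047) ≈ -59.96 dB
∠L = (84.29°) − (89.99° + 88.57°) = -94.27°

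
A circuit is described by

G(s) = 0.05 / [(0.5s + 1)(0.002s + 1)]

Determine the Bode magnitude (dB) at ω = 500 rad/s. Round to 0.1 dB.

At ω = 500 rad/s:
pole (1 + j500·0.5) = 1 + j250 → |·| ≈ 250, ∠ ≈ 89.77°
pole (1 + j500·0.002) = 1 + j1 → |·| ≈ 1.4142, ∠ ≈ 45.00°
|G| = 0.05 · 1 / (250 · 1.4142) ≈ 0.00014142
Gain = 20 log₁₀(0.00014142) ≈ -76.99 dB

-77.0 dB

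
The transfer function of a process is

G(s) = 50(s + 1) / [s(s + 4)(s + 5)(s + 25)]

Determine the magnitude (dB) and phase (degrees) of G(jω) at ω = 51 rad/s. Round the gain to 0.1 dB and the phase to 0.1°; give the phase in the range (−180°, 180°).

-69.5 dB, 125.1°

At s = jω = j51:
zero (s+1): 1 + j51 → |·| = √(1²+51²) = √2602 ≈ 51.01, ∠ = arctan(51/1) ≈ 88.88°
pole (s+4): 4 + j51 → |·| = √(4²+51²) = √2617 ≈ 51.157, ∠ = arctan(51/4) ≈ 85.52°
pole (s+5): 5 + j51 → |·| = √(5²+51²) = √2626 ≈ 51.245, ∠ = arctan(51/5) ≈ 84.40°
pole (s+25): 25 + j51 → |·| = √(25²+51²) = √3226 ≈ 56.798, ∠ = arctan(51/25) ≈ 63.89°
pole at origin: |s| = 51, ∠ = 90.00° (in denominator)
|G| = 50 · 51.01 / 7.5938e+06 ≈ 0.00033587
Gain = 20 log₁₀(0.00033587) ≈ -69.48 dB
∠G = 88.88° − 323.81° = -234.93° ≡ 125.07° (principal value)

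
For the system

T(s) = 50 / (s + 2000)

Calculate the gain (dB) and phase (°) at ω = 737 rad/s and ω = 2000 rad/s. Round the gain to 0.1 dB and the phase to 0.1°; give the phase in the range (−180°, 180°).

At s = jω = j737:
pole (s+2000): 2000 + j737 → |·| = √(2000²+737²) = √4543169 ≈ 2131.5, ∠ = arctan(737/2000) ≈ 20.23°
|T| = 50 / 2131.5 ≈ 0.023458
Gain = 20 log₁₀(0.023458) ≈ -32.59 dB
∠T = 0.00° − 20.23° = -20.23°

At s = jω = j2000:
pole (s+2000): 2000 + j2000 → |·| = √(2000²+2000²) = √8000000 ≈ 2828.4, ∠ = arctan(2000/2000) ≈ 45.00°
|T| = 50 / 2828.4 ≈ 0.017678
Gain = 20 log₁₀(0.017678) ≈ -35.05 dB
∠T = 0.00° − 45.00° = -45.00°

ω = 737: -32.6 dB, -20.2°; ω = 2000: -35.1 dB, -45.0°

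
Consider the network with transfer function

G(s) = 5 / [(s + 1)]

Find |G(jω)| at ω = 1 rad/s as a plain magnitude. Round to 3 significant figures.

At ω = 1 rad/s:
pole (1 + j1·1) = 1 + j1 → |·| ≈ 1.4142, ∠ ≈ 45.00°
|G| = 5 · 1 / (1.4142) ≈ 3.5356

3.54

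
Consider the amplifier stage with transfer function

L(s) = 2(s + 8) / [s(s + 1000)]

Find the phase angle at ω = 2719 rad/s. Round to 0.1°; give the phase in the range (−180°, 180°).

-70.0°

At s = jω = j2719:
zero (s+8): 8 + j2719 → |·| = √(8²+2719²) = √7393025 ≈ 2719, ∠ = arctan(2719/8) ≈ 89.83°
pole (s+1000): 1000 + j2719 → |·| = √(1000²+2719²) = √8392961 ≈ 2897.1, ∠ = arctan(2719/1000) ≈ 69.81°
pole at origin: |s| = 2719, ∠ = 90.00° (in denominator)
∠L = 89.83° − 159.81° = -69.98°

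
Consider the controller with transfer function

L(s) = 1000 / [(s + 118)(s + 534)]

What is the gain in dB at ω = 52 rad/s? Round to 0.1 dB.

At s = jω = j52:
pole (s+118): 118 + j52 → |·| = √(118²+52²) = √16628 ≈ 128.95, ∠ = arctan(52/118) ≈ 23.78°
pole (s+534): 534 + j52 → |·| = √(534²+52²) = √287860 ≈ 536.53, ∠ = arctan(52/534) ≈ 5.56°
|L| = 1000 / 69186 ≈ 0.014454
Gain = 20 log₁₀(0.014454) ≈ -36.80 dB

-36.8 dB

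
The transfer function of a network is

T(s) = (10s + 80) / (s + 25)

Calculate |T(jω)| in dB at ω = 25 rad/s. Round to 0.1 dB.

Substitute s = j25:
Numerator: 10(j25) + 80 = 80 + j250
Denominator: (j25) + 25 = 25 + j25
|N| = √(80² + 250²) ≈ 262.49, ∠N ≈ 72.26°
|D| = √(25² + 25²) ≈ 35.355, ∠D ≈ 45.00°
|T| = 262.49 / 35.355 ≈ 7.4244
Gain = 20 log₁₀(7.4244) ≈ 17.41 dB

17.4 dB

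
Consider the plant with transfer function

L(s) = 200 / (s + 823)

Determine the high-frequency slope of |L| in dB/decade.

-20 dB/decade

Each pole contributes −20 dB/decade at high frequency; each zero contributes +20 dB/decade.
Net: 0 zero(s) − 1 pole(s) → -20 dB/decade.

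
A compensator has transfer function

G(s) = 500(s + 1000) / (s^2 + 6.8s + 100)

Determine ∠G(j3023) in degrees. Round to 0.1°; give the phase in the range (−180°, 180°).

At s = jω = j3023:
zero (s+1000): 1000 + j3023 → |·| = √(1000²+3023²) = √10138529 ≈ 3184.1, ∠ = arctan(3023/1000) ≈ 71.70°
quadratic: (j3023)² + 6.8·j3023 + 100 = -9138429 + j20556.4 → |·| ≈ 9.1385e+06, ∠ ≈ 179.87°
∠G = 71.70° − 179.87° = -108.17°

-108.2°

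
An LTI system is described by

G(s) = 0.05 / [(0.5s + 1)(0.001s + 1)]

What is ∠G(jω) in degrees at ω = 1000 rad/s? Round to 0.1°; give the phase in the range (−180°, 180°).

-134.9°

At ω = 1000 rad/s:
pole (1 + j1000·0.5) = 1 + j500 → |·| ≈ 500, ∠ ≈ 89.89°
pole (1 + j1000·0.001) = 1 + j1 → |·| ≈ 1.4142, ∠ ≈ 45.00°
∠G = (0°) − (89.89° + 45.00°) = -134.89°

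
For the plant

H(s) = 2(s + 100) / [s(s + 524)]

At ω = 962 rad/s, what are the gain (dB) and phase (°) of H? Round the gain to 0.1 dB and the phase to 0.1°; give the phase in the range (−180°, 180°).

-54.7 dB, -67.4°

At s = jω = j962:
zero (s+100): 100 + j962 → |·| = √(100²+962²) = √935444 ≈ 967.18, ∠ = arctan(962/100) ≈ 84.07°
pole (s+524): 524 + j962 → |·| = √(524²+962²) = √1200020 ≈ 1095.5, ∠ = arctan(962/524) ≈ 61.42°
pole at origin: |s| = 962, ∠ = 90.00° (in denominator)
|H| = 2 · 967.18 / 1.0539e+06 ≈ 0.0018354
Gain = 20 log₁₀(0.0018354) ≈ -54.73 dB
∠H = 84.07° − 151.42° = -67.35°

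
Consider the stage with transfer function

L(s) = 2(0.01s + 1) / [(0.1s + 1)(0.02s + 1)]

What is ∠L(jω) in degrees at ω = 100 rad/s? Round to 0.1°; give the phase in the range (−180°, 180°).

-102.7°

At ω = 100 rad/s:
zero (1 + j100·0.01) = 1 + j1 → |·| ≈ 1.4142, ∠ ≈ 45.00°
pole (1 + j100·0.1) = 1 + j10 → |·| ≈ 10.05, ∠ ≈ 84.29°
pole (1 + j100·0.02) = 1 + j2 → |·| ≈ 2.2361, ∠ ≈ 63.43°
∠L = (45.00°) − (84.29° + 63.43°) = -102.72°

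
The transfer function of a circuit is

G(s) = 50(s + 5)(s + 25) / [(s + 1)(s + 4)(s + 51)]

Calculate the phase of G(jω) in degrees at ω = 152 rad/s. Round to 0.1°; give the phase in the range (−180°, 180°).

-80.8°

At s = jω = j152:
zero (s+5): 5 + j152 → |·| = √(5²+152²) = √23129 ≈ 152.08, ∠ = arctan(152/5) ≈ 88.12°
zero (s+25): 25 + j152 → |·| = √(25²+152²) = √23729 ≈ 154.04, ∠ = arctan(152/25) ≈ 80.66°
pole (s+1): 1 + j152 → |·| = √(1²+152²) = √23105 ≈ 152, ∠ = arctan(152/1) ≈ 89.62°
pole (s+4): 4 + j152 → |·| = √(4²+152²) = √23120 ≈ 152.05, ∠ = arctan(152/4) ≈ 88.49°
pole (s+51): 51 + j152 → |·| = √(51²+152²) = √25705 ≈ 160.33, ∠ = arctan(152/51) ≈ 71.45°
∠G = 168.78° − 249.56° = -80.78°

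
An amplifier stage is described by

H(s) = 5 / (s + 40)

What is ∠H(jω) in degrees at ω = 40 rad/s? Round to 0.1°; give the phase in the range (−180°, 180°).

Substitute s = j40:
Numerator: 5 = 5 + j0
Denominator: (j40) + 40 = 40 + j40
|N| = √(5² + 0²) ≈ 5, ∠N ≈ 0.00°
|D| = √(40² + 40²) ≈ 56.569, ∠D ≈ 45.00°
∠H = 0.00° − 45.00° = -45.00°

-45.0°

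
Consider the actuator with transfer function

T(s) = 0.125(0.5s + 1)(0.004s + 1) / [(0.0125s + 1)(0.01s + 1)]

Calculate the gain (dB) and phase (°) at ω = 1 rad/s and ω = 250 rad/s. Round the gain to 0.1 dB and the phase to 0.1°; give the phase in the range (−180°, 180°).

ω = 1: -17.1 dB, 25.5°; ω = 250: 8.0 dB, -5.9°

At ω = 1 rad/s:
zero (1 + j1·0.5) = 1 + j0.5 → |·| ≈ 1.118, ∠ ≈ 26.57°
zero (1 + j1·0.004) = 1 + j0.004 → |·| ≈ 1, ∠ ≈ 0.23°
pole (1 + j1·0.0125) = 1 + j0.0125 → |·| ≈ 1.0001, ∠ ≈ 0.72°
pole (1 + j1·0.01) = 1 + j0.01 → |·| ≈ 1, ∠ ≈ 0.57°
|T| = 0.125 · 1.118 · 1 / (1.0001 · 1) ≈ 0.13974
Gain = 20 log₁₀(0.13974) ≈ -17.09 dB
∠T = (26.57° + 0.23°) − (0.72° + 0.57°) = 25.51°

At ω = 250 rad/s:
zero (1 + j250·0.5) = 1 + j125 → |·| ≈ 125, ∠ ≈ 89.54°
zero (1 + j250·0.004) = 1 + j1 → |·| ≈ 1.4142, ∠ ≈ 45.00°
pole (1 + j250·0.0125) = 1 + j3.125 → |·| ≈ 3.2811, ∠ ≈ 72.26°
pole (1 + j250·0.01) = 1 + j2.5 → |·| ≈ 2.6926, ∠ ≈ 68.20°
|T| = 0.125 · 125 · 1.4142 / (3.2811 · 2.6926) ≈ 2.5011
Gain = 20 log₁₀(2.5011) ≈ 7.96 dB
∠T = (89.54° + 45.00°) − (72.26° + 68.20°) = -5.92°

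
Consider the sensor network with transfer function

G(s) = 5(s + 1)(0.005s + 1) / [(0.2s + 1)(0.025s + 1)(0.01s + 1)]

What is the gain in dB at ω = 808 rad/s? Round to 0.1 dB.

-4.0 dB

At ω = 808 rad/s:
zero (1 + j808·1) = 1 + j808 → |·| ≈ 808, ∠ ≈ 89.93°
zero (1 + j808·0.005) = 1 + j4.04 → |·| ≈ 4.1619, ∠ ≈ 76.10°
pole (1 + j808·0.2) = 1 + j161.6 → |·| ≈ 161.6, ∠ ≈ 89.65°
pole (1 + j808·0.025) = 1 + j20.2 → |·| ≈ 20.225, ∠ ≈ 87.17°
pole (1 + j808·0.01) = 1 + j8.08 → |·| ≈ 8.1416, ∠ ≈ 82.94°
|G| = 5 · 808 · 4.1619 / (161.6 · 20.225 · 8.1416) ≈ 0.63188
Gain = 20 log₁₀(0.63188) ≈ -3.99 dB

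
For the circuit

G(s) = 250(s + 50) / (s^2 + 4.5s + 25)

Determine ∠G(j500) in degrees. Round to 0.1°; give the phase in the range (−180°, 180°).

At s = jω = j500:
zero (s+50): 50 + j500 → |·| = √(50²+500²) = √252500 ≈ 502.49, ∠ = arctan(500/50) ≈ 84.29°
quadratic: (j500)² + 4.5·j500 + 25 = -249975 + j2250 → |·| ≈ 2.4999e+05, ∠ ≈ 179.48°
∠G = 84.29° − 179.48° = -95.19°

-95.2°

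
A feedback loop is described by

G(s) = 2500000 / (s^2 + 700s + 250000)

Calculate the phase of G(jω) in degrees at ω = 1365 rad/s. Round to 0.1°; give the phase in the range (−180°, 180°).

At s = jω = j1365:
quadratic: (j1365)² + 700·j1365 + 250000 = -1613225 + j955500 → |·| ≈ 1.875e+06, ∠ ≈ 149.36°
∠G = 0.00° − 149.36° = -149.36°

-149.4°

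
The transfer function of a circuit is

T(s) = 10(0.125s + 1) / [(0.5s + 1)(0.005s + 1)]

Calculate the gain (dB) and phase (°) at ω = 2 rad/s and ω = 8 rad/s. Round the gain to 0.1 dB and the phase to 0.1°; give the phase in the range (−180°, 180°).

ω = 2: 17.3 dB, -31.5°; ω = 8: 10.7 dB, -33.3°

At ω = 2 rad/s:
zero (1 + j2·0.125) = 1 + j0.25 → |·| ≈ 1.0308, ∠ ≈ 14.04°
pole (1 + j2·0.5) = 1 + j1 → |·| ≈ 1.4142, ∠ ≈ 45.00°
pole (1 + j2·0.005) = 1 + j0.01 → |·| ≈ 1, ∠ ≈ 0.57°
|T| = 10 · 1.0308 / (1.4142 · 1) ≈ 7.2889
Gain = 20 log₁₀(7.2889) ≈ 17.25 dB
∠T = (14.04°) − (45.00° + 0.57°) = -31.53°

At ω = 8 rad/s:
zero (1 + j8·0.125) = 1 + j1 → |·| ≈ 1.4142, ∠ ≈ 45.00°
pole (1 + j8·0.5) = 1 + j4 → |·| ≈ 4.1231, ∠ ≈ 75.96°
pole (1 + j8·0.005) = 1 + j0.04 → |·| ≈ 1.0008, ∠ ≈ 2.29°
|T| = 10 · 1.4142 / (4.1231 · 1.0008) ≈ 3.4272
Gain = 20 log₁₀(3.4272) ≈ 10.70 dB
∠T = (45.00°) − (75.96° + 2.29°) = -33.25°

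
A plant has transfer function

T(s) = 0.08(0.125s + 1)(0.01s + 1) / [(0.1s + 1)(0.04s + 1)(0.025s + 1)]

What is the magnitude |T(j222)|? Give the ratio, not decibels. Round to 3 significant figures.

At ω = 222 rad/s:
zero (1 + j222·0.125) = 1 + j27.75 → |·| ≈ 27.768, ∠ ≈ 87.94°
zero (1 + j222·0.01) = 1 + j2.22 → |·| ≈ 2.4348, ∠ ≈ 65.75°
pole (1 + j222·0.1) = 1 + j22.2 → |·| ≈ 22.223, ∠ ≈ 87.42°
pole (1 + j222·0.04) = 1 + j8.88 → |·| ≈ 8.9361, ∠ ≈ 83.57°
pole (1 + j222·0.025) = 1 + j5.55 → |·| ≈ 5.6394, ∠ ≈ 79.79°
|T| = 0.08 · 27.768 · 2.4348 / (22.223 · 8.9361 · 5.6394) ≈ 0.0048296

0.00483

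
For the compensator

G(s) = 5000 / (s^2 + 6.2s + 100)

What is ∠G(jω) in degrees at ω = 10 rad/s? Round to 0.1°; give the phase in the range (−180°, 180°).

At s = jω = j10:
quadratic: (j10)² + 6.2·j10 + 100 = 0 + j62 → |·| ≈ 62, ∠ ≈ 90.00°
∠G = 0.00° − 90.00° = -90.00°

-90.0°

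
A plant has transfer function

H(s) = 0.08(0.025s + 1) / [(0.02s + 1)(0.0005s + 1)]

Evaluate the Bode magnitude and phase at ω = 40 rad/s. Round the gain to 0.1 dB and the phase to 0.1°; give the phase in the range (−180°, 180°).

-21.1 dB, 5.2°

At ω = 40 rad/s:
zero (1 + j40·0.025) = 1 + j1 → |·| ≈ 1.4142, ∠ ≈ 45.00°
pole (1 + j40·0.02) = 1 + j0.8 → |·| ≈ 1.2806, ∠ ≈ 38.66°
pole (1 + j40·0.0005) = 1 + j0.02 → |·| ≈ 1.0002, ∠ ≈ 1.15°
|H| = 0.08 · 1.4142 / (1.2806 · 1.0002) ≈ 0.088328
Gain = 20 log₁₀(0.088328) ≈ -21.08 dB
∠H = (45.00°) − (38.66° + 1.15°) = 5.19°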